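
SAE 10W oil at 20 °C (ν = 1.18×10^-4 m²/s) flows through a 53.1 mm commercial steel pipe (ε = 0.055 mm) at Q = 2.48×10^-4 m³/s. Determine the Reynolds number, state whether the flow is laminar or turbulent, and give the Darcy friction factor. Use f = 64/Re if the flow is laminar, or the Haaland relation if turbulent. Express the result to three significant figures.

V = 4Q/(πD²) = 0.1120 m/s
Re = VD/ν = 0.1120·0.0531/1.18×10^-4 = 50.4
Re < 2300 → laminar → f = 64/Re = 1.270

Re ≈ 50.4; laminar; f = 64/Re ≈ 1.27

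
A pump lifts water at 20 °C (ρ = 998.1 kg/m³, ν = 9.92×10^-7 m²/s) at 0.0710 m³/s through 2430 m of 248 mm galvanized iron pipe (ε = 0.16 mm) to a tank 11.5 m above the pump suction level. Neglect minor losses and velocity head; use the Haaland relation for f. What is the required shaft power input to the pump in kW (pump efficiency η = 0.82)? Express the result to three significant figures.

V = 4Q/(πD²) = 1.470 m/s; Re = 3.67×10^5; ε/D = 6.45×10^-4; f = 0.01868
h_f = f(L/D)V²/2g = 20.15 m
Total head H = z + h_f = 11.5 + 20.15 = 31.65 m
P_hyd = ρgQH = 998.1·9.81·0.0710·31.65 = 22.00 kW
P_shaft = P_hyd/η = 22.00/0.82 = 26.83 kW

P_shaft ≈ 26.8 kW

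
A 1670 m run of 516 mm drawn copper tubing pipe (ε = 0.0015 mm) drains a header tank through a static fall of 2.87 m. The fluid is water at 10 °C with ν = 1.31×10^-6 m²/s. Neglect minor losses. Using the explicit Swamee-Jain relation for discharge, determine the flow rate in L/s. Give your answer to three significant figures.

Q ≈ 238 L/s

Swamee-Jain (Type II): Q = -0.965·√(gD⁵h_f/L)·ln[ε/(3.7D) + √(3.17ν²L/(gD³h_f))]
√(gD⁵h_f/L) = √(9.81·0.516⁵·2.87/1670) = 0.02483
ε/(3.7D) = 7.86×10^-7; √(3.17ν²L/(gD³h_f)) = 4.85×10^-5
Q = -0.965·0.02483·ln(4.925×10^-5) = 0.2377 m³/s
Check: V = 1.14 m/s, Re = 4.48×10^5, f = 0.01340, h_f = 2.86 m ≈ 2.87 m ✓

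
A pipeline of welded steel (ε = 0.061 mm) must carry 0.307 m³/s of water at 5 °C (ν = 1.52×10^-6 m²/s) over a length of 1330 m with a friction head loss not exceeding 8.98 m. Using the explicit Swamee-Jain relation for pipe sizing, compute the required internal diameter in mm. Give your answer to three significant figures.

Swamee-Jain (Type III): D = 0.66·[ε^1.25·(LQ²/(gh_f))^4.75 + ν·Q^9.4·(L/(gh_f))^5.2]^0.04
LQ²/(gh_f) = 1.423; L/(gh_f) = 15.10
Term 1 = ε^1.25·(…)^4.75 = 2.88×10^-5; Term 2 = ν·Q^9.4·(…)^5.2 = 3.10×10^-5
D = 0.66·(2.88×10^-5 + 3.10×10^-5)^0.04 = 0.4473 m = 447 mm
Check: V = 1.95 m/s, Re = 5.75×10^5, f = 0.01467, h_f = 8.49 m ≈ 8.98 m ✓

D ≈ 447 mm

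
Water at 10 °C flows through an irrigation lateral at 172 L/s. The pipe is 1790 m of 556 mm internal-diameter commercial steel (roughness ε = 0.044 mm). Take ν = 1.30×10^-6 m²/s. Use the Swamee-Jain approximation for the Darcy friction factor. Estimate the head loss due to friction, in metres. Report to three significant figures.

h_f ≈ 1.25 m

V = 4Q/(πD²) = 4·0.172/(π·0.556²) = 0.7084 m/s
Re = VD/ν = 0.7084·0.556/1.30×10^-6 = 3.03×10^5 → turbulent
ε/D = 0.044/556 = 7.91×10^-5
Swamee-Jain: f = 0.01521
h_f = f(L/D)V²/(2g) = 0.01521·(1790/0.556)·0.7084²/(2·9.81) = 1.253 m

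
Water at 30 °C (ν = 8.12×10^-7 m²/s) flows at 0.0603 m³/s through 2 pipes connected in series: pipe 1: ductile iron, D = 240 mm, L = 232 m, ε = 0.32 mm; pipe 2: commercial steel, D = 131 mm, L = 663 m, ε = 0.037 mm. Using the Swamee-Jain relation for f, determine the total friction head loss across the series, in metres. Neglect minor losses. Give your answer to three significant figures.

H ≈ 83.8 m

Pipe 1: V = 1.333 m/s, Re = 3.94×10^5, ε/D = 0.00133, f = 0.02183, h_1 = f(L/D)V²/2g = 1.911 m
Pipe 2: V = 4.474 m/s, Re = 7.22×10^5, ε/D = 2.82×10^-4, f = 0.01586, h_2 = f(L/D)V²/2g = 81.87 m
Series → Q common, losses add: H = Σh = 83.78 m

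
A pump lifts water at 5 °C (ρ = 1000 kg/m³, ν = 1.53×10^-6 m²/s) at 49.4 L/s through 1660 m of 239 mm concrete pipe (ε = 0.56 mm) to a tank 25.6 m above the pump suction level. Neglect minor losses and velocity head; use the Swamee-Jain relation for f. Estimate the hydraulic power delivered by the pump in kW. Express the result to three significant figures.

P_hyd ≈ 17.7 kW

V = 4Q/(πD²) = 1.101 m/s; Re = 1.72×10^5; ε/D = 0.00234; f = 0.02555
h_f = f(L/D)V²/2g = 10.97 m
Total head H = z + h_f = 25.6 + 10.97 = 36.57 m
P_hyd = ρgQH = 1000·9.81·0.0494·36.57 = 17.72 kW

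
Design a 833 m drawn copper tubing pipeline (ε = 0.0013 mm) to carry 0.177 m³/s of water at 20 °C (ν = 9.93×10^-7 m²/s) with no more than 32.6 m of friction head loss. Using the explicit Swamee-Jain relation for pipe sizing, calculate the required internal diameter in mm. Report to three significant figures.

Swamee-Jain (Type III): D = 0.66·[ε^1.25·(LQ²/(gh_f))^4.75 + ν·Q^9.4·(L/(gh_f))^5.2]^0.04
LQ²/(gh_f) = 0.08160; L/(gh_f) = 2.605
Term 1 = ε^1.25·(…)^4.75 = 2.97×10^-13; Term 2 = ν·Q^9.4·(…)^5.2 = 1.23×10^-11
D = 0.66·(2.97×10^-13 + 1.23×10^-11)^0.04 = 0.2419 m = 242 mm
Check: V = 3.85 m/s, Re = 9.38×10^5, f = 0.01186, h_f = 30.9 m ≈ 32.6 m ✓

D ≈ 242 mm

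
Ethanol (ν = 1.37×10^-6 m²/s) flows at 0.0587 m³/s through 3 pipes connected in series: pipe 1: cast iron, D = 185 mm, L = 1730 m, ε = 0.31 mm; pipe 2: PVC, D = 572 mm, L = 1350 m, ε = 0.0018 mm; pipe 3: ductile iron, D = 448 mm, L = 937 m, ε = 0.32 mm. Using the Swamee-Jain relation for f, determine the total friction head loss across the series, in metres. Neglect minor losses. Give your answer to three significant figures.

Pipe 1: V = 2.184 m/s, Re = 2.95×10^5, ε/D = 0.00168, f = 0.02320, h_1 = f(L/D)V²/2g = 52.73 m
Pipe 2: V = 0.2284 m/s, Re = 9.54×10^4, ε/D = 3.15×10^-6, f = 0.01806, h_2 = f(L/D)V²/2g = 0.1134 m
Pipe 3: V = 0.3724 m/s, Re = 1.22×10^5, ε/D = 7.14×10^-4, f = 0.02086, h_3 = f(L/D)V²/2g = 0.3083 m
Series → Q common, losses add: H = Σh = 53.15 m

H ≈ 53.1 m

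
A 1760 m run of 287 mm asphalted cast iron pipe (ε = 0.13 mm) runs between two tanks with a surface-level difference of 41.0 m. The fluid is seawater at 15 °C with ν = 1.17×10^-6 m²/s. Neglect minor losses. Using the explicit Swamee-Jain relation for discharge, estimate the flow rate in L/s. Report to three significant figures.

Q ≈ 179 L/s

Swamee-Jain (Type II): Q = -0.965·√(gD⁵h_f/L)·ln[ε/(3.7D) + √(3.17ν²L/(gD³h_f))]
√(gD⁵h_f/L) = √(9.81·0.287⁵·41.0/1760) = 0.02109
ε/(3.7D) = 1.22×10^-4; √(3.17ν²L/(gD³h_f)) = 2.83×10^-5
Q = -0.965·0.02109·ln(1.508×10^-4) = 0.1791 m³/s
Check: V = 2.77 m/s, Re = 6.79×10^5, f = 0.01722, h_f = 41.3 m ≈ 41.0 m ✓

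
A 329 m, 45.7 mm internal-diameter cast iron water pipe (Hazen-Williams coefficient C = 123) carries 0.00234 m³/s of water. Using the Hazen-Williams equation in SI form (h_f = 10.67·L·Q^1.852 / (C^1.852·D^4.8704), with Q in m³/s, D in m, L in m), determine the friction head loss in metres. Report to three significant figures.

h_f = 10.67·329·0.00234^1.852 / (123^1.852·0.0457^4.8704) = 21.35 m

h_f ≈ 21.3 m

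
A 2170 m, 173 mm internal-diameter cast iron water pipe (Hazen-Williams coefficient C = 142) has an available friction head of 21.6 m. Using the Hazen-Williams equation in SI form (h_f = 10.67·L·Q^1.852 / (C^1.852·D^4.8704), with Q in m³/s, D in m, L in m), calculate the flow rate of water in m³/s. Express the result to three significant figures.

Q ≈ 0.0325 m³/s

Rearranging: Q = [h_f·C^1.852·D^4.8704 / (10.67·L)]^(1/1.852)
Q = [21.6·142^1.852·0.173^4.8704 / (10.67·2170)]^0.540 = 0.03253 m³/s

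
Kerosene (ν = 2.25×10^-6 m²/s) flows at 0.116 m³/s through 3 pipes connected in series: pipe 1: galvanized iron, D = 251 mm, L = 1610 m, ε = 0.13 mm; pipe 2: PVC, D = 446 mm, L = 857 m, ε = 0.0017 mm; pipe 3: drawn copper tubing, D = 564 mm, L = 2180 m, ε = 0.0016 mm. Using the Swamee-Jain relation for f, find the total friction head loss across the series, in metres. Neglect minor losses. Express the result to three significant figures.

Pipe 1: V = 2.344 m/s, Re = 2.62×10^5, ε/D = 5.18×10^-4, f = 0.01861, h_1 = f(L/D)V²/2g = 33.45 m
Pipe 2: V = 0.7425 m/s, Re = 1.47×10^5, ε/D = 3.81×10^-6, f = 0.01653, h_2 = f(L/D)V²/2g = 0.8926 m
Pipe 3: V = 0.4643 m/s, Re = 1.16×10^5, ε/D = 2.84×10^-6, f = 0.01733, h_3 = f(L/D)V²/2g = 0.7360 m
Series → Q common, losses add: H = Σh = 35.07 m

H ≈ 35.1 m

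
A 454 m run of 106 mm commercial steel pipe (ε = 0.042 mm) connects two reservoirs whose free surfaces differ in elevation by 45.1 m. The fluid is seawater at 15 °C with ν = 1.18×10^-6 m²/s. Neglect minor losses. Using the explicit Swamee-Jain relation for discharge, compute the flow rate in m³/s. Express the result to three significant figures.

Q ≈ 0.0303 m³/s

Swamee-Jain (Type II): Q = -0.965·√(gD⁵h_f/L)·ln[ε/(3.7D) + √(3.17ν²L/(gD³h_f))]
√(gD⁵h_f/L) = √(9.81·0.106⁵·45.1/454) = 0.003611
ε/(3.7D) = 1.07×10^-4; √(3.17ν²L/(gD³h_f)) = 6.17×10^-5
Q = -0.965·0.003611·ln(1.688×10^-4) = 0.03027 m³/s
Check: V = 3.43 m/s, Re = 3.08×10^5, f = 0.01767, h_f = 45.4 m ≈ 45.1 m ✓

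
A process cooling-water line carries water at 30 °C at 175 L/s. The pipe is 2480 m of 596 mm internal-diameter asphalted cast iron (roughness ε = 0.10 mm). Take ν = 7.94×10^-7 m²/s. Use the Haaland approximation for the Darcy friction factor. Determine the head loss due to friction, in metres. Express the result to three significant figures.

h_f ≈ 1.26 m

V = 4Q/(πD²) = 4·0.175/(π·0.596²) = 0.6273 m/s
Re = VD/ν = 0.6273·0.596/7.94×10^-7 = 4.71×10^5 → turbulent
ε/D = 0.10/596 = 1.68×10^-4
Haaland: f = 0.01506
h_f = f(L/D)V²/(2g) = 0.01506·(2480/0.596)·0.6273²/(2·9.81) = 1.257 m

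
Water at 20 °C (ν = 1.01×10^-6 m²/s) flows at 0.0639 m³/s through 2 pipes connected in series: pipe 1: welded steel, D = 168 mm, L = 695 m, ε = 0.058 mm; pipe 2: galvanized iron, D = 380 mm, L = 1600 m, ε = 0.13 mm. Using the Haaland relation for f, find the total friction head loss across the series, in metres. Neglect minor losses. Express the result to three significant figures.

Pipe 1: V = 2.883 m/s, Re = 4.79×10^5, ε/D = 3.45×10^-4, f = 0.01655, h_1 = f(L/D)V²/2g = 28.99 m
Pipe 2: V = 0.5634 m/s, Re = 2.12×10^5, ε/D = 3.42×10^-4, f = 0.01765, h_2 = f(L/D)V²/2g = 1.203 m
Series → Q common, losses add: H = Σh = 30.20 m

H ≈ 30.2 m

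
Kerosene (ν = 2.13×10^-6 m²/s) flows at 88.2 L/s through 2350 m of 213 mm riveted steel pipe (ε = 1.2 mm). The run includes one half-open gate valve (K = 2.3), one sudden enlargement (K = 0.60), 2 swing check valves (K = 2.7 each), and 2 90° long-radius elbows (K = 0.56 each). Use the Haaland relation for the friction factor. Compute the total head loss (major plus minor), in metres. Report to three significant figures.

H_L ≈ 113 m

V = 4Q/(πD²) = 2.475 m/s; V²/2g = 0.3123 m
Re = 2.48×10^5, ε/D = 0.00563 → f = 0.03188 (Haaland)
Major: h_f = f(L/D)·V²/2g = 0.03188·11033·0.3123 = 109.8 m
Minor: ΣK = 9.42; h_m = ΣK·V²/2g = 2.942 m
Total H_L = 109.8 + 2.942 = 112.8 m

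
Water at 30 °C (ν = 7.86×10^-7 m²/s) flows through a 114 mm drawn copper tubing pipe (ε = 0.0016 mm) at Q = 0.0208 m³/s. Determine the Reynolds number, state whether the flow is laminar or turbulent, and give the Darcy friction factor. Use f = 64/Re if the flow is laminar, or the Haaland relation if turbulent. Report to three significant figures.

V = 4Q/(πD²) = 2.038 m/s
Re = VD/ν = 2.038·0.114/7.86×10^-7 = 2.96×10^5
Re > 4000 → turbulent; ε/D = 1.40×10^-5
Haaland: f = 0.01450

Re ≈ 2.96×10^5; turbulent; f ≈ 0.0145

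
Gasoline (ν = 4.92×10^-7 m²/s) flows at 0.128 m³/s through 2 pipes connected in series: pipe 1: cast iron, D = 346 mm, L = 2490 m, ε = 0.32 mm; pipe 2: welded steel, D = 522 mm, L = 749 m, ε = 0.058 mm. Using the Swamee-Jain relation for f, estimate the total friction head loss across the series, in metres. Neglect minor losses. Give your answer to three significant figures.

Pipe 1: V = 1.361 m/s, Re = 9.57×10^5, ε/D = 9.25×10^-4, f = 0.01970, h_1 = f(L/D)V²/2g = 13.39 m
Pipe 2: V = 0.5981 m/s, Re = 6.35×10^5, ε/D = 1.11×10^-4, f = 0.01423, h_2 = f(L/D)V²/2g = 0.3724 m
Series → Q common, losses add: H = Σh = 13.76 m

H ≈ 13.8 m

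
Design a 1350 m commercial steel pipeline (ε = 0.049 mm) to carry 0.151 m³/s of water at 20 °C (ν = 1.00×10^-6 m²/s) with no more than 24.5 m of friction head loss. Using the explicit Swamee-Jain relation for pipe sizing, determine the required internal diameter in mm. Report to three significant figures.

D ≈ 277 mm

Swamee-Jain (Type III): D = 0.66·[ε^1.25·(LQ²/(gh_f))^4.75 + ν·Q^9.4·(L/(gh_f))^5.2]^0.04
LQ²/(gh_f) = 0.1281; L/(gh_f) = 5.617
Term 1 = ε^1.25·(…)^4.75 = 2.36×10^-10; Term 2 = ν·Q^9.4·(…)^5.2 = 1.51×10^-10
D = 0.66·(2.36×10^-10 + 1.51×10^-10)^0.04 = 0.2774 m = 277 mm
Check: V = 2.50 m/s, Re = 6.93×10^5, f = 0.01488, h_f = 23.0 m ≈ 24.5 m ✓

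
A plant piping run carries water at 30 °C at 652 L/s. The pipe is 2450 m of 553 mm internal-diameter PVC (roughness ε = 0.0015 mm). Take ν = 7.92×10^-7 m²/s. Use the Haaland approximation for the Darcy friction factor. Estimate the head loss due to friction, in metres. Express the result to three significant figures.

V = 4Q/(πD²) = 4·0.652/(π·0.553²) = 2.715 m/s
Re = VD/ν = 2.715·0.553/7.92×10^-7 = 1.90×10^6 → turbulent
ε/D = 0.0015/553 = 2.71×10^-6
Haaland: f = 0.01050
h_f = f(L/D)V²/(2g) = 0.01050·(2450/0.553)·2.715²/(2·9.81) = 17.48 m

h_f ≈ 17.5 m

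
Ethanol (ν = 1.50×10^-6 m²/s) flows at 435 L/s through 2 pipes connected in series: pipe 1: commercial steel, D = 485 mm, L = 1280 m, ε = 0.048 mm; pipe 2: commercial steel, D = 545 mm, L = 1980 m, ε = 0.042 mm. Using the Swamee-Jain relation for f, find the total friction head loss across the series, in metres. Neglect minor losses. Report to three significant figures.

Pipe 1: V = 2.355 m/s, Re = 7.61×10^5, ε/D = 9.90×10^-5, f = 0.01383, h_1 = f(L/D)V²/2g = 10.31 m
Pipe 2: V = 1.865 m/s, Re = 6.78×10^5, ε/D = 7.71×10^-5, f = 0.01369, h_2 = f(L/D)V²/2g = 8.814 m
Series → Q common, losses add: H = Σh = 19.13 m

H ≈ 19.1 m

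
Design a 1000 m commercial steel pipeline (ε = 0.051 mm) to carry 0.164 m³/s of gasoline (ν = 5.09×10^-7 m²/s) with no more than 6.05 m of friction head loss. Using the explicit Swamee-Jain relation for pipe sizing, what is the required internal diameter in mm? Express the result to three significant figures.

D ≈ 352 mm

Swamee-Jain (Type III): D = 0.66·[ε^1.25·(LQ²/(gh_f))^4.75 + ν·Q^9.4·(L/(gh_f))^5.2]^0.04
LQ²/(gh_f) = 0.4532; L/(gh_f) = 16.85
Term 1 = ε^1.25·(…)^4.75 = 1.00×10^-7; Term 2 = ν·Q^9.4·(…)^5.2 = 5.06×10^-8
D = 0.66·(1.00×10^-7 + 5.06×10^-8)^0.04 = 0.3521 m = 352 mm
Check: V = 1.68 m/s, Re = 1.17×10^6, f = 0.01398, h_f = 5.74 m ≈ 6.05 m ✓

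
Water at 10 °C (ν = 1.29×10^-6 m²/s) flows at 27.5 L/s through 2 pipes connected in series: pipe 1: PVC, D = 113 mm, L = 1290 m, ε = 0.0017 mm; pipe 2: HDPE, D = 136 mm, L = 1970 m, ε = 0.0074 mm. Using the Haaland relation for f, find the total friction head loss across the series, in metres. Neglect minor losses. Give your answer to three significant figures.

Pipe 1: V = 2.742 m/s, Re = 2.40×10^5, ε/D = 1.50×10^-5, f = 0.01506, h_1 = f(L/D)V²/2g = 65.91 m
Pipe 2: V = 1.893 m/s, Re = 2.00×10^5, ε/D = 5.44×10^-5, f = 0.01587, h_2 = f(L/D)V²/2g = 41.99 m
Series → Q common, losses add: H = Σh = 107.9 m

H ≈ 108 m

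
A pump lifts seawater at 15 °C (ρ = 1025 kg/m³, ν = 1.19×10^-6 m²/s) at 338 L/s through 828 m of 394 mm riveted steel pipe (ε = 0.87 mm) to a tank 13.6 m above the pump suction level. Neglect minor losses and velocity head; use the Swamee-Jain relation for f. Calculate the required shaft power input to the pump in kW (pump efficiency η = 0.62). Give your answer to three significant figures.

V = 4Q/(πD²) = 2.772 m/s; Re = 9.18×10^5; ε/D = 0.00221; f = 0.02431
h_f = f(L/D)V²/2g = 20.02 m
Total head H = z + h_f = 13.6 + 20.02 = 33.62 m
P_hyd = ρgQH = 1025·9.81·0.338·33.62 = 114.2 kW
P_shaft = P_hyd/η = 114.2/0.62 = 184.3 kW

P_shaft ≈ 184 kW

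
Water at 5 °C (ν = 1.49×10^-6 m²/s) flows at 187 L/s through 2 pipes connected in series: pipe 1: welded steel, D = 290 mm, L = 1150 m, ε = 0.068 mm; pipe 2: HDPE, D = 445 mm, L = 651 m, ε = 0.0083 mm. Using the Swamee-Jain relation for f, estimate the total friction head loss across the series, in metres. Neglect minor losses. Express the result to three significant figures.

H ≈ 27.0 m

Pipe 1: V = 2.831 m/s, Re = 5.51×10^5, ε/D = 2.34×10^-4, f = 0.01571, h_1 = f(L/D)V²/2g = 25.45 m
Pipe 2: V = 1.202 m/s, Re = 3.59×10^5, ε/D = 1.87×10^-5, f = 0.01414, h_2 = f(L/D)V²/2g = 1.525 m
Series → Q common, losses add: H = Σh = 26.97 m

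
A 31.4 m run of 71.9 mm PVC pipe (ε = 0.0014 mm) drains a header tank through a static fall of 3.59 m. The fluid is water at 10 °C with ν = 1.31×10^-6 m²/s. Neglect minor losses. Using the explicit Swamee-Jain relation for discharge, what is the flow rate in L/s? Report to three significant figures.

Swamee-Jain (Type II): Q = -0.965·√(gD⁵h_f/L)·ln[ε/(3.7D) + √(3.17ν²L/(gD³h_f))]
√(gD⁵h_f/L) = √(9.81·0.0719⁵·3.59/31.4) = 0.001468
ε/(3.7D) = 5.26×10^-6; √(3.17ν²L/(gD³h_f)) = 1.14×10^-4
Q = -0.965·0.001468·ln(1.195×10^-4) = 0.01280 m³/s
Check: V = 3.15 m/s, Re = 1.73×10^5, f = 0.01614, h_f = 3.57 m ≈ 3.59 m ✓

Q ≈ 12.8 L/s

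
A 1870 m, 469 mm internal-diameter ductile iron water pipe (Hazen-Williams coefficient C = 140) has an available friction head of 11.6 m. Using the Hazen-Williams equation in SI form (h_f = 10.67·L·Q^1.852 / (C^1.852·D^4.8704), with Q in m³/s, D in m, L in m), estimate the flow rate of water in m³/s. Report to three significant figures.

Q ≈ 0.342 m³/s

Rearranging: Q = [h_f·C^1.852·D^4.8704 / (10.67·L)]^(1/1.852)
Q = [11.6·140^1.852·0.469^4.8704 / (10.67·1870)]^0.540 = 0.3422 m³/s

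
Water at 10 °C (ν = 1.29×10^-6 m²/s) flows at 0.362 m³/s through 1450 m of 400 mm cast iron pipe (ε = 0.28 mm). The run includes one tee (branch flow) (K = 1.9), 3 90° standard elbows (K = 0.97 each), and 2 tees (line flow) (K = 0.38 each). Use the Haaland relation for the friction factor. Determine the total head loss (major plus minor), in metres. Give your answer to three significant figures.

H_L ≈ 30.7 m

V = 4Q/(πD²) = 2.881 m/s; V²/2g = 0.4230 m
Re = 8.93×10^5, ε/D = 7.00×10^-4 → f = 0.01846 (Haaland)
Major: h_f = f(L/D)·V²/2g = 0.01846·3625·0.4230 = 28.30 m
Minor: ΣK = 5.57; h_m = ΣK·V²/2g = 2.356 m
Total H_L = 28.30 + 2.356 = 30.65 m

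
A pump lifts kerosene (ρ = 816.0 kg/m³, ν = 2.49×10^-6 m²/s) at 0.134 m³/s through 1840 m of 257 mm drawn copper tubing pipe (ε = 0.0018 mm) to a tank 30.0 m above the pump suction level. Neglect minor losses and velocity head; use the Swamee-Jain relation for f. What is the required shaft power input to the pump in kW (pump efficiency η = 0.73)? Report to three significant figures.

V = 4Q/(πD²) = 2.583 m/s; Re = 2.67×10^5; ε/D = 7.00×10^-6; f = 0.01477
h_f = f(L/D)V²/2g = 35.97 m
Total head H = z + h_f = 30.0 + 35.97 = 65.97 m
P_hyd = ρgQH = 816.0·9.81·0.134·65.97 = 70.77 kW
P_shaft = P_hyd/η = 70.77/0.73 = 96.94 kW

P_shaft ≈ 96.9 kW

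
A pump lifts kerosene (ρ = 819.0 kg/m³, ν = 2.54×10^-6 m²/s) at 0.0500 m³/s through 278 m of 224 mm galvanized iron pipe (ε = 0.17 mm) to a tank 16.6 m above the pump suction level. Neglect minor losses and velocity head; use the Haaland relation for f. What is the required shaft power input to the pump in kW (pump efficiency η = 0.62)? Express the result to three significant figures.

V = 4Q/(πD²) = 1.269 m/s; Re = 1.12×10^5; ε/D = 7.59×10^-4; f = 0.02086
h_f = f(L/D)V²/2g = 2.124 m
Total head H = z + h_f = 16.6 + 2.124 = 18.72 m
P_hyd = ρgQH = 819.0·9.81·0.0500·18.72 = 7.522 kW
P_shaft = P_hyd/η = 7.522/0.62 = 12.13 kW

P_shaft ≈ 12.1 kW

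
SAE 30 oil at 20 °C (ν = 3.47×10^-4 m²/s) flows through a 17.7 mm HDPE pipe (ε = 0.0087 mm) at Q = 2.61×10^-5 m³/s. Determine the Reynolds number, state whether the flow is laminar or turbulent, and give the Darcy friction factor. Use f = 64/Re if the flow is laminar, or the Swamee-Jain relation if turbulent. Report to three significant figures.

Re ≈ 5.41; laminar; f = 64/Re ≈ 11.8

V = 4Q/(πD²) = 0.1061 m/s
Re = VD/ν = 0.1061·0.0177/3.47×10^-4 = 5.41
Re < 2300 → laminar → f = 64/Re = 11.83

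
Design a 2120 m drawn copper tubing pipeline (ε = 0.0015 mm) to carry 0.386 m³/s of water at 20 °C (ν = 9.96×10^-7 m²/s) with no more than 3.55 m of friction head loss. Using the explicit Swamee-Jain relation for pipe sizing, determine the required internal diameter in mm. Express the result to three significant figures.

Swamee-Jain (Type III): D = 0.66·[ε^1.25·(LQ²/(gh_f))^4.75 + ν·Q^9.4·(L/(gh_f))^5.2]^0.04
LQ²/(gh_f) = 9.070; L/(gh_f) = 60.87
Term 1 = ε^1.25·(…)^4.75 = 0.00186; Term 2 = ν·Q^9.4·(…)^5.2 = 0.246
D = 0.66·(0.00186 + 0.246)^0.04 = 0.6242 m = 624 mm
Check: V = 1.26 m/s, Re = 7.91×10^5, f = 0.01213, h_f = 3.34 m ≈ 3.55 m ✓

D ≈ 624 mm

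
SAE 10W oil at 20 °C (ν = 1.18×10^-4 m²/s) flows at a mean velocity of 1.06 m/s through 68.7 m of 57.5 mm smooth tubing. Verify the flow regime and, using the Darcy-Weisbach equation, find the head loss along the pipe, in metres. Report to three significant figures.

Re = VD/ν = 1.06·0.05750/1.18×10^-4 = 517 → laminar (Re < 2300)
f = 64/Re = 0.1239
h_f = f(L/D)V²/(2g) = 0.1239·(68.7/0.05750)·1.06²/(2·9.81) = 8.478 m

h_f ≈ 8.48 m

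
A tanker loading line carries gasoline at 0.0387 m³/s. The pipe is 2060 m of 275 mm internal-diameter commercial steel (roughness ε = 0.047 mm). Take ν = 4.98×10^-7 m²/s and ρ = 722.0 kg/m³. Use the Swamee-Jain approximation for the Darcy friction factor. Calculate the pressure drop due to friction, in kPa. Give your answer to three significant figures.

Δp ≈ 18.1 kPa

V = 4Q/(πD²) = 4·0.0387/(π·0.275²) = 0.6516 m/s
Re = VD/ν = 0.6516·0.275/4.98×10^-7 = 3.60×10^5 → turbulent
ε/D = 0.047/275 = 1.71×10^-4
Swamee-Jain: f = 0.01574
h_f = f(L/D)V²/(2g) = 0.01574·(2060/0.275)·0.6516²/(2·9.81) = 2.552 m
Δp = ρg·h_f = 722.0·9.81·2.552 = 18.07 kPa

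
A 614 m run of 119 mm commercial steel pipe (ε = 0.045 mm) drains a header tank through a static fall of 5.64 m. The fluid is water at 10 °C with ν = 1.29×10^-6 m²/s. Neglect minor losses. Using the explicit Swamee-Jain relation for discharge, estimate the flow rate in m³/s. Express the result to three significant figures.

Swamee-Jain (Type II): Q = -0.965·√(gD⁵h_f/L)·ln[ε/(3.7D) + √(3.17ν²L/(gD³h_f))]
√(gD⁵h_f/L) = √(9.81·0.119⁵·5.64/614) = 0.001466
ε/(3.7D) = 1.02×10^-4; √(3.17ν²L/(gD³h_f)) = 1.86×10^-4
Q = -0.965·0.001466·ln(2.886×10^-4) = 0.01153 m³/s
Check: V = 1.04 m/s, Re = 9.57×10^4, f = 0.02000, h_f = 5.65 m ≈ 5.64 m ✓

Q ≈ 0.0115 m³/s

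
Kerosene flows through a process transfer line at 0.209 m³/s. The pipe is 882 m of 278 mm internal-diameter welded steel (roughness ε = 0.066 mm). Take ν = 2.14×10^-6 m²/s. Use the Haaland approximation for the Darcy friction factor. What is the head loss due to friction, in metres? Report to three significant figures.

V = 4Q/(πD²) = 4·0.209/(π·0.278²) = 3.443 m/s
Re = VD/ν = 3.443·0.278/2.14×10^-6 = 4.47×10^5 → turbulent
ε/D = 0.066/278 = 2.37×10^-4
Haaland: f = 0.01577
h_f = f(L/D)V²/(2g) = 0.01577·(882/0.278)·3.443²/(2·9.81) = 30.22 m

h_f ≈ 30.2 m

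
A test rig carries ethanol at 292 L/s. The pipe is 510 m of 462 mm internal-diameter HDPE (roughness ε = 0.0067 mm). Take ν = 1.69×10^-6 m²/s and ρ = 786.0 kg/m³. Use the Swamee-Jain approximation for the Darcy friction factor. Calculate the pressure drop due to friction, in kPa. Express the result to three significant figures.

V = 4Q/(πD²) = 4·0.292/(π·0.462²) = 1.742 m/s
Re = VD/ν = 1.742·0.462/1.69×10^-6 = 4.76×10^5 → turbulent
ε/D = 0.0067/462 = 1.45×10^-5
Swamee-Jain: f = 0.01343
h_f = f(L/D)V²/(2g) = 0.01343·(510/0.462)·1.742²/(2·9.81) = 2.293 m
Δp = ρg·h_f = 786.0·9.81·2.293 = 17.68 kPa

Δp ≈ 17.7 kPa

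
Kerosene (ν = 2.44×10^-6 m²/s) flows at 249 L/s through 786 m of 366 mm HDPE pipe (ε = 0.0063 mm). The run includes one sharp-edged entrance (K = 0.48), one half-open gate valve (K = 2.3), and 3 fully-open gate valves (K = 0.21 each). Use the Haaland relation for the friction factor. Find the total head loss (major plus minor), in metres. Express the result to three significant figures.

H_L ≈ 9.59 m

V = 4Q/(πD²) = 2.367 m/s; V²/2g = 0.2855 m
Re = 3.55×10^5, ε/D = 1.72×10^-5 → f = 0.01406 (Haaland)
Major: h_f = f(L/D)·V²/2g = 0.01406·2148·0.2855 = 8.620 m
Minor: ΣK = 3.41; h_m = ΣK·V²/2g = 0.9735 m
Total H_L = 8.620 + 0.9735 = 9.594 m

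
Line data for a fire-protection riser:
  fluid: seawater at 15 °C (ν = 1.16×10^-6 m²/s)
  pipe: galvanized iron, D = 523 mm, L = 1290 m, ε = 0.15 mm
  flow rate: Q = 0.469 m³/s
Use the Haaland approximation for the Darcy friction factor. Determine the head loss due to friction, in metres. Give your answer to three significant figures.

V = 4Q/(πD²) = 4·0.469/(π·0.523²) = 2.183 m/s
Re = VD/ν = 2.183·0.523/1.16×10^-6 = 9.84×10^5 → turbulent
ε/D = 0.15/523 = 2.87×10^-4
Haaland: f = 0.01549
h_f = f(L/D)V²/(2g) = 0.01549·(1290/0.523)·2.183²/(2·9.81) = 9.281 m

h_f ≈ 9.28 m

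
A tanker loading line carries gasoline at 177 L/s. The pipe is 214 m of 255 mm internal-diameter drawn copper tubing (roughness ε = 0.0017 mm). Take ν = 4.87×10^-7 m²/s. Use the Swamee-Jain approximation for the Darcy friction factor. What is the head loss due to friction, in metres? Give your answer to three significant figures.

h_f ≈ 5.53 m

V = 4Q/(πD²) = 4·0.177/(π·0.255²) = 3.466 m/s
Re = VD/ν = 3.466·0.255/4.87×10^-7 = 1.81×10^6 → turbulent
ε/D = 0.0017/255 = 6.67×10^-6
Swamee-Jain: f = 0.01076
h_f = f(L/D)V²/(2g) = 0.01076·(214/0.255)·3.466²/(2·9.81) = 5.531 m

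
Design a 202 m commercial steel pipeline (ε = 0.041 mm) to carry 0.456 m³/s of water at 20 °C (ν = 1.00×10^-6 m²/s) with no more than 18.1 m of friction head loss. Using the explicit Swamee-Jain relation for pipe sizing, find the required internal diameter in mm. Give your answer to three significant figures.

Swamee-Jain (Type III): D = 0.66·[ε^1.25·(LQ²/(gh_f))^4.75 + ν·Q^9.4·(L/(gh_f))^5.2]^0.04
LQ²/(gh_f) = 0.2366; L/(gh_f) = 1.138
Term 1 = ε^1.25·(…)^4.75 = 3.48×10^-9; Term 2 = ν·Q^9.4·(…)^5.2 = 1.22×10^-9
D = 0.66·(3.48×10^-9 + 1.22×10^-9)^0.04 = 0.3065 m = 307 mm
Check: V = 6.18 m/s, Re = 1.89×10^6, f = 0.01346, h_f = 17.3 m ≈ 18.1 m ✓

D ≈ 307 mm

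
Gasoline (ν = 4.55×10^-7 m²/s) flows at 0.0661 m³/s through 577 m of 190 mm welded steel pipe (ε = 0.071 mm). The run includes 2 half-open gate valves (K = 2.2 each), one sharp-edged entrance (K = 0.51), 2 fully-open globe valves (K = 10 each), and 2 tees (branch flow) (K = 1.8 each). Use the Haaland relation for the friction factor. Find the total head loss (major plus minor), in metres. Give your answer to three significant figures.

V = 4Q/(πD²) = 2.331 m/s; V²/2g = 0.2770 m
Re = 9.74×10^5, ε/D = 3.74×10^-4 → f = 0.01625 (Haaland)
Major: h_f = f(L/D)·V²/2g = 0.01625·3037·0.2770 = 13.67 m
Minor: ΣK = 28.5; h_m = ΣK·V²/2g = 7.898 m
Total H_L = 13.67 + 7.898 = 21.57 m

H_L ≈ 21.6 m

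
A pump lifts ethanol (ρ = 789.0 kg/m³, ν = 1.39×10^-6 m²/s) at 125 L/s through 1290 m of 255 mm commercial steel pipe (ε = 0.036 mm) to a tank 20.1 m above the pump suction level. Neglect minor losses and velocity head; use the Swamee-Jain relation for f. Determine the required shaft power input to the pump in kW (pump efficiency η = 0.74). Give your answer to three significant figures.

P_shaft ≈ 56.8 kW

V = 4Q/(πD²) = 2.448 m/s; Re = 4.49×10^5; ε/D = 1.41×10^-4; f = 0.01509
h_f = f(L/D)V²/2g = 23.31 m
Total head H = z + h_f = 20.1 + 23.31 = 43.41 m
P_hyd = ρgQH = 789.0·9.81·0.125·43.41 = 42.00 kW
P_shaft = P_hyd/η = 42.00/0.74 = 56.76 kW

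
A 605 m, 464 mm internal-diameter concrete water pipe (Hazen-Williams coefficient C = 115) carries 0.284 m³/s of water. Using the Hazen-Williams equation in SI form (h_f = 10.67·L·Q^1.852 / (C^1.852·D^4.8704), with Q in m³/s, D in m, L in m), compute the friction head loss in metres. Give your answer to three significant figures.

h_f ≈ 4.03 m

h_f = 10.67·605·0.284^1.852 / (115^1.852·0.464^4.8704) = 4.029 m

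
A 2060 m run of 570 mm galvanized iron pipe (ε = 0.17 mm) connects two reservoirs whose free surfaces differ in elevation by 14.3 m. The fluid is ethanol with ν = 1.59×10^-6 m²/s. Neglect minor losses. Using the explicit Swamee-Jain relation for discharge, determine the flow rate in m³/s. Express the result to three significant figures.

Q ≈ 0.565 m³/s

Swamee-Jain (Type II): Q = -0.965·√(gD⁵h_f/L)·ln[ε/(3.7D) + √(3.17ν²L/(gD³h_f))]
√(gD⁵h_f/L) = √(9.81·0.570⁵·14.3/2060) = 0.06401
ε/(3.7D) = 8.06×10^-5; √(3.17ν²L/(gD³h_f)) = 2.52×10^-5
Q = -0.965·0.06401·ln(1.058×10^-4) = 0.5654 m³/s
Check: V = 2.22 m/s, Re = 7.94×10^5, f = 0.01591, h_f = 14.4 m ≈ 14.3 m ✓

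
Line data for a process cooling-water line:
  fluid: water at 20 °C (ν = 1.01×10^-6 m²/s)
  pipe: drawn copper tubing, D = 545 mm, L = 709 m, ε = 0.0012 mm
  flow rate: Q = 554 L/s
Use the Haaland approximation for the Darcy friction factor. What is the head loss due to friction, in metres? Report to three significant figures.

V = 4Q/(πD²) = 4·0.554/(π·0.545²) = 2.375 m/s
Re = VD/ν = 2.375·0.545/1.01×10^-6 = 1.28×10^6 → turbulent
ε/D = 0.0012/545 = 2.20×10^-6
Haaland: f = 0.01116
h_f = f(L/D)V²/(2g) = 0.01116·(709/0.545)·2.375²/(2·9.81) = 4.173 m

h_f ≈ 4.17 m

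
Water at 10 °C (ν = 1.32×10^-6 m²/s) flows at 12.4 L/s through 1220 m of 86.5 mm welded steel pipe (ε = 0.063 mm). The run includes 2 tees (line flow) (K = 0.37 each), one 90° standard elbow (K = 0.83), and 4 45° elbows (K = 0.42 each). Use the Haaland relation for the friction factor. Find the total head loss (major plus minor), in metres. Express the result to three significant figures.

V = 4Q/(πD²) = 2.110 m/s; V²/2g = 0.2269 m
Re = 1.38×10^5, ε/D = 7.28×10^-4 → f = 0.02033 (Haaland)
Major: h_f = f(L/D)·V²/2g = 0.02033·14104·0.2269 = 65.06 m
Minor: ΣK = 3.25; h_m = ΣK·V²/2g = 0.7375 m
Total H_L = 65.06 + 0.7375 = 65.80 m

H_L ≈ 65.8 m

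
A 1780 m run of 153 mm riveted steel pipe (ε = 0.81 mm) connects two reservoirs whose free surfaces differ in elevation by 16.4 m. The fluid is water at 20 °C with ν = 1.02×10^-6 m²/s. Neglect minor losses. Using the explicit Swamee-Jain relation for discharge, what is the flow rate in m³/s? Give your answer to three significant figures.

Swamee-Jain (Type II): Q = -0.965·√(gD⁵h_f/L)·ln[ε/(3.7D) + √(3.17ν²L/(gD³h_f))]
√(gD⁵h_f/L) = √(9.81·0.153⁵·16.4/1780) = 0.002753
ε/(3.7D) = 0.00143; √(3.17ν²L/(gD³h_f)) = 1.01×10^-4
Q = -0.965·0.002753·ln(0.001532) = 0.01722 m³/s
Check: V = 0.936 m/s, Re = 1.40×10^5, f = 0.03176, h_f = 16.5 m ≈ 16.4 m ✓

Q ≈ 0.0172 m³/s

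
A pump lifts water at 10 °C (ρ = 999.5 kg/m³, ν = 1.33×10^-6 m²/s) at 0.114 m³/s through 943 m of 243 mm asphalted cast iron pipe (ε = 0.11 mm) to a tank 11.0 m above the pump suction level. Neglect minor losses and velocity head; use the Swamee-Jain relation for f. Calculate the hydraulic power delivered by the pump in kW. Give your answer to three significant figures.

V = 4Q/(πD²) = 2.458 m/s; Re = 4.49×10^5; ε/D = 4.53×10^-4; f = 0.01758
h_f = f(L/D)V²/2g = 21.01 m
Total head H = z + h_f = 11.0 + 21.01 = 32.01 m
P_hyd = ρgQH = 999.5·9.81·0.114·32.01 = 35.78 kW

P_hyd ≈ 35.8 kW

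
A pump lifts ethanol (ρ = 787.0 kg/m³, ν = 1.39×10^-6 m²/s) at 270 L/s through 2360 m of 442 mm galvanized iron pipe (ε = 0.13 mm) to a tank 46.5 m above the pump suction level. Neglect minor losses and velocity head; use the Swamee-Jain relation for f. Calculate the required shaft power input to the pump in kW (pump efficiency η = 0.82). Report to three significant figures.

P_shaft ≈ 153 kW

V = 4Q/(πD²) = 1.760 m/s; Re = 5.60×10^5; ε/D = 2.94×10^-4; f = 0.01620
h_f = f(L/D)V²/2g = 13.65 m
Total head H = z + h_f = 46.5 + 13.65 = 60.15 m
P_hyd = ρgQH = 787.0·9.81·0.270·60.15 = 125.4 kW
P_shaft = P_hyd/η = 125.4/0.82 = 152.9 kW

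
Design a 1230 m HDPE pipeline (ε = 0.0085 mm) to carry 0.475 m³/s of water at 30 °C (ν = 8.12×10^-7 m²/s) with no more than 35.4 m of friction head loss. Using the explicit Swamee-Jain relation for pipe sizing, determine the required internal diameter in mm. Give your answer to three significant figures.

Swamee-Jain (Type III): D = 0.66·[ε^1.25·(LQ²/(gh_f))^4.75 + ν·Q^9.4·(L/(gh_f))^5.2]^0.04
LQ²/(gh_f) = 0.7991; L/(gh_f) = 3.542
Term 1 = ε^1.25·(…)^4.75 = 1.58×10^-7; Term 2 = ν·Q^9.4·(…)^5.2 = 5.33×10^-7
D = 0.66·(1.58×10^-7 + 5.33×10^-7)^0.04 = 0.3742 m = 374 mm
Check: V = 4.32 m/s, Re = 1.99×10^6, f = 0.01115, h_f = 34.9 m ≈ 35.4 m ✓

D ≈ 374 mm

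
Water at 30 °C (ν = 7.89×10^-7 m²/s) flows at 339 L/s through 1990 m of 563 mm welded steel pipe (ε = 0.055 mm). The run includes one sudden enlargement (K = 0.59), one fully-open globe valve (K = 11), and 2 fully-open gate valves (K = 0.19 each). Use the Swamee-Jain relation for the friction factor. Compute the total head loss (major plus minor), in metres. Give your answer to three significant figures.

H_L ≈ 5.64 m

V = 4Q/(πD²) = 1.362 m/s; V²/2g = 0.09451 m
Re = 9.72×10^5, ε/D = 9.77×10^-5 → f = 0.01351 (Swamee-Jain)
Major: h_f = f(L/D)·V²/2g = 0.01351·3535·0.09451 = 4.512 m
Minor: ΣK = 12.0; h_m = ΣK·V²/2g = 1.131 m
Total H_L = 4.512 + 1.131 = 5.643 m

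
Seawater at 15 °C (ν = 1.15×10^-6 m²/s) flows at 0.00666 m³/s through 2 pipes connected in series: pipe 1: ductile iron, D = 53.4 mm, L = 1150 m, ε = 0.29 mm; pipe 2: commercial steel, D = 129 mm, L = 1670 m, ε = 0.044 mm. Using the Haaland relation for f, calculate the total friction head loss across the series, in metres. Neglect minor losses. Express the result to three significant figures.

Pipe 1: V = 2.974 m/s, Re = 1.38×10^5, ε/D = 0.00543, f = 0.03179, h_1 = f(L/D)V²/2g = 308.6 m
Pipe 2: V = 0.5096 m/s, Re = 5.72×10^4, ε/D = 3.41×10^-4, f = 0.02123, h_2 = f(L/D)V²/2g = 3.638 m
Series → Q common, losses add: H = Σh = 312.2 m

H ≈ 312 m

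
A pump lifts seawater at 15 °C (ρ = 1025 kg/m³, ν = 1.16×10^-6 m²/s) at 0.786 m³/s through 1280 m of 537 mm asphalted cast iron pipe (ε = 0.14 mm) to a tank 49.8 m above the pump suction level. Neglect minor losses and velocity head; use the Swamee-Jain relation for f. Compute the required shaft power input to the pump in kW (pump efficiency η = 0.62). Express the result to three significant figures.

V = 4Q/(πD²) = 3.470 m/s; Re = 1.61×10^6; ε/D = 2.61×10^-4; f = 0.01510
h_f = f(L/D)V²/2g = 22.10 m
Total head H = z + h_f = 49.8 + 22.10 = 71.90 m
P_hyd = ρgQH = 1025·9.81·0.786·71.90 = 568.2 kW
P_shaft = P_hyd/η = 568.2/0.62 = 916.5 kW

P_shaft ≈ 917 kW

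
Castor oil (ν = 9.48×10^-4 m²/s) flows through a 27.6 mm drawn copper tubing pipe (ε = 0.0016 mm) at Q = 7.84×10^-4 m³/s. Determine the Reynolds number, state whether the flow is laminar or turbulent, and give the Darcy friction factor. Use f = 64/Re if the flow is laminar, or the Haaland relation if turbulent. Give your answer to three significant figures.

Re ≈ 38.2; laminar; f = 64/Re ≈ 1.68

V = 4Q/(πD²) = 1.310 m/s
Re = VD/ν = 1.310·0.0276/9.48×10^-4 = 38.2
Re < 2300 → laminar → f = 64/Re = 1.678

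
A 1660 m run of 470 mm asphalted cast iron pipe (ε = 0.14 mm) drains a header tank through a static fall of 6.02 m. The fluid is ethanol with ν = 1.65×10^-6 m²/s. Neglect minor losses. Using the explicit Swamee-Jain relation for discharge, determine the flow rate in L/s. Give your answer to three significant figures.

Q ≈ 247 L/s

Swamee-Jain (Type II): Q = -0.965·√(gD⁵h_f/L)·ln[ε/(3.7D) + √(3.17ν²L/(gD³h_f))]
√(gD⁵h_f/L) = √(9.81·0.470⁵·6.02/1660) = 0.02856
ε/(3.7D) = 8.05×10^-5; √(3.17ν²L/(gD³h_f)) = 4.83×10^-5
Q = -0.965·0.02856·ln(1.288×10^-4) = 0.2469 m³/s
Check: V = 1.42 m/s, Re = 4.05×10^5, f = 0.01661, h_f = 6.06 m ≈ 6.02 m ✓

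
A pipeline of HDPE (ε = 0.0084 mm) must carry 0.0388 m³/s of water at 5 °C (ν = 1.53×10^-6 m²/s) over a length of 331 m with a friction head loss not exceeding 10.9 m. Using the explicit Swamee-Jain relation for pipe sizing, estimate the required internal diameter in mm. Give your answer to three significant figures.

D ≈ 145 mm

Swamee-Jain (Type III): D = 0.66·[ε^1.25·(LQ²/(gh_f))^4.75 + ν·Q^9.4·(L/(gh_f))^5.2]^0.04
LQ²/(gh_f) = 0.004660; L/(gh_f) = 3.096
Term 1 = ε^1.25·(…)^4.75 = 3.80×10^-18; Term 2 = ν·Q^9.4·(…)^5.2 = 2.96×10^-17
D = 0.66·(3.80×10^-18 + 2.96×10^-17)^0.04 = 0.1447 m = 145 mm
Check: V = 2.36 m/s, Re = 2.23×10^5, f = 0.01575, h_f = 10.2 m ≈ 10.9 m ✓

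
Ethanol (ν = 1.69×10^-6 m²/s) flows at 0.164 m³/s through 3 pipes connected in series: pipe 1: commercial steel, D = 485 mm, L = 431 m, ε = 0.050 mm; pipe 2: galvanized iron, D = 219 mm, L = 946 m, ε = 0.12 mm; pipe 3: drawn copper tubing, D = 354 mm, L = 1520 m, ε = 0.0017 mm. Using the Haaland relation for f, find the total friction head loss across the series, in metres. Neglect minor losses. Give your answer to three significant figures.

Pipe 1: V = 0.8877 m/s, Re = 2.55×10^5, ε/D = 1.03×10^-4, f = 0.01562, h_1 = f(L/D)V²/2g = 0.5575 m
Pipe 2: V = 4.354 m/s, Re = 5.64×10^5, ε/D = 5.48×10^-4, f = 0.01779, h_2 = f(L/D)V²/2g = 74.25 m
Pipe 3: V = 1.666 m/s, Re = 3.49×10^5, ε/D = 4.80×10^-6, f = 0.01399, h_3 = f(L/D)V²/2g = 8.498 m
Series → Q common, losses add: H = Σh = 83.30 m

H ≈ 83.3 m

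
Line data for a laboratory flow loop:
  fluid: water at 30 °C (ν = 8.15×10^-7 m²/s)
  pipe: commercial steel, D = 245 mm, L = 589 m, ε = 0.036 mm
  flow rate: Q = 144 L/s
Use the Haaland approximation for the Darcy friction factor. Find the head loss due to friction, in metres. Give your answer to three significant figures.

V = 4Q/(πD²) = 4·0.144/(π·0.245²) = 3.055 m/s
Re = VD/ν = 3.055·0.245/8.15×10^-7 = 9.18×10^5 → turbulent
ε/D = 0.036/245 = 1.47×10^-4
Haaland: f = 0.01405
h_f = f(L/D)V²/(2g) = 0.01405·(589/0.245)·3.055²/(2·9.81) = 16.06 m

h_f ≈ 16.1 m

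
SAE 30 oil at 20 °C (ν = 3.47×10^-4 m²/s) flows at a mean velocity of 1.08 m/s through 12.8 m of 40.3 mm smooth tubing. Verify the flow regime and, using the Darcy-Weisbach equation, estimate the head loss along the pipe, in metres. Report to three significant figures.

h_f ≈ 9.63 m

Re = VD/ν = 1.08·0.04030/3.47×10^-4 = 125 → laminar (Re < 2300)
f = 64/Re = 0.5102
h_f = f(L/D)V²/(2g) = 0.5102·(12.8/0.04030)·1.08²/(2·9.81) = 9.635 m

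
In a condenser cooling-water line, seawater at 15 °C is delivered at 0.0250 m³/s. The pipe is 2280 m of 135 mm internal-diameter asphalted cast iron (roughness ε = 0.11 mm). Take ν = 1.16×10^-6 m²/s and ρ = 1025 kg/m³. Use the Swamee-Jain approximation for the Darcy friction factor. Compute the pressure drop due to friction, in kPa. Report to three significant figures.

V = 4Q/(πD²) = 4·0.0250/(π·0.135²) = 1.747 m/s
Re = VD/ν = 1.747·0.135/1.16×10^-6 = 2.03×10^5 → turbulent
ε/D = 0.11/135 = 8.15×10^-4
Swamee-Jain: f = 0.02041
h_f = f(L/D)V²/(2g) = 0.02041·(2280/0.135)·1.747²/(2·9.81) = 53.58 m
Δp = ρg·h_f = 1025·9.81·53.58 = 538.8 kPa

Δp ≈ 539 kPa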